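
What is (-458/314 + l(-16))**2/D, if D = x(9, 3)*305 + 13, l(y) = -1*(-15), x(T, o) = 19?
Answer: 1129969/35790348 ≈ 0.031572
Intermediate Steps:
l(y) = 15
D = 5808 (D = 19*305 + 13 = 5795 + 13 = 5808)
(-458/314 + l(-16))**2/D = (-458/314 + 15)**2/5808 = (-458*1/314 + 15)**2*(1/5808) = (-229/157 + 15)**2*(1/5808) = (2126/157)**2*(1/5808) = (4519876/24649)*(1/5808) = 1129969/35790348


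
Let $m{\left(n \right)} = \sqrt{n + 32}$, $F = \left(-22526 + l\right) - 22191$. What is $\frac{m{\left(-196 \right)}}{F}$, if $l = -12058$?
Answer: $- \frac{2 i \sqrt{41}}{56775} \approx - 0.00022556 i$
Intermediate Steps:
$F = -56775$ ($F = \left(-22526 - 12058\right) - 22191 = -34584 - 22191 = -56775$)
$m{\left(n \right)} = \sqrt{32 + n}$
$\frac{m{\left(-196 \right)}}{F} = \frac{\sqrt{32 - 196}}{-56775} = \sqrt{-164} \left(- \frac{1}{56775}\right) = 2 i \sqrt{41} \left(- \frac{1}{56775}\right) = - \frac{2 i \sqrt{41}}{56775}$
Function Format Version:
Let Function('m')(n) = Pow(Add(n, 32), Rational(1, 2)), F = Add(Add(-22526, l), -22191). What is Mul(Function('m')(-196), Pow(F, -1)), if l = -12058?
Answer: Mul(Rational(-2, 56775), I, Pow(41, Rational(1, 2))) ≈ Mul(-0.00022556, I)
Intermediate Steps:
F = -56775 (F = Add(Add(-22526, -12058), -22191) = Add(-34584, -22191) = -56775)
Function('m')(n) = Pow(Add(32, n), Rational(1, 2))
Mul(Function('m')(-196), Pow(F, -1)) = Mul(Pow(Add(32, -196), Rational(1, 2)), Pow(-56775, -1)) = Mul(Pow(-164, Rational(1, 2)), Rational(-1, 56775)) = Mul(Mul(2, I, Pow(41, Rational(1, 2))), Rational(-1, 56775)) = Mul(Rational(-2, 56775), I, Pow(41, Rational(1, 2)))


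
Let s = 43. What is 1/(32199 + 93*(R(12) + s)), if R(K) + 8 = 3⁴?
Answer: 1/42987 ≈ 2.3263e-5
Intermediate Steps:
R(K) = 73 (R(K) = -8 + 3⁴ = -8 + 81 = 73)
1/(32199 + 93*(R(12) + s)) = 1/(32199 + 93*(73 + 43)) = 1/(32199 + 93*116) = 1/(32199 + 10788) = 1/42987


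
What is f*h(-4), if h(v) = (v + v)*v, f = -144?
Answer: -4608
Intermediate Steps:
h(v) = 2*v**2 (h(v) = (2*v)*v = 2*v**2)
f*h(-4) = -288*(-4)**2 = -288*16 = -144*32 = -4608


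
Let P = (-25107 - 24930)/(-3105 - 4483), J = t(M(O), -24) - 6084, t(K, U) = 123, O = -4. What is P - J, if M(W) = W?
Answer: 45282105/7588 ≈ 5967.6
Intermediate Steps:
J = -5961 (J = 123 - 6084 = -5961)
P = 50037/7588 (P = -50037/(-7588) = -50037*(-1/7588) = 50037/7588 ≈ 6.5942)
P - J = 50037/7588 - 1*(-5961) = 50037/7588 + 5961 = 45282105/7588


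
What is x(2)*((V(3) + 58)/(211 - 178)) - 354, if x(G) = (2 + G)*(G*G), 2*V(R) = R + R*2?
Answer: -10682/33 ≈ -323.70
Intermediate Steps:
V(R) = 3*R/2 (V(R) = (R + R*2)/2 = (R + 2*R)/2 = (3*R)/2 = 3*R/2)
x(G) = G²*(2 + G) (x(G) = (2 + G)*G² = G²*(2 + G))
x(2)*((V(3) + 58)/(211 - 178)) - 354 = (2²*(2 + 2))*(((3/2)*3 + 58)/(211 - 178)) - 354 = (4*4)*((9/2 + 58)/33) - 354 = 16*((125/2)*(1/33)) - 354 = 16*(125/66) - 354 = 1000/33 - 354 = -10682/33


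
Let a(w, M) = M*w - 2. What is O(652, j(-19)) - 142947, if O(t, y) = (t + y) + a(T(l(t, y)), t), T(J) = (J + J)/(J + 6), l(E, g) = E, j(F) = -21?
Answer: -46397518/329 ≈ -1.4103e+5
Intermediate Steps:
T(J) = 2*J/(6 + J) (T(J) = (2*J)/(6 + J) = 2*J/(6 + J))
a(w, M) = -2 + M*w
O(t, y) = -2 + t + y + 2*t²/(6 + t) (O(t, y) = (t + y) + (-2 + t*(2*t/(6 + t))) = (t + y) + (-2 + 2*t²/(6 + t)) = -2 + t + y + 2*t²/(6 + t))
O(652, j(-19)) - 142947 = (2*652² + (6 + 652)*(-2 + 652 - 21))/(6 + 652) - 142947 = (2*425104 + 658*629)/658 - 142947 = (850208 + 413882)/658 - 142947 = (1/658)*1264090 - 142947 = 632045/329 - 142947 = -46397518/329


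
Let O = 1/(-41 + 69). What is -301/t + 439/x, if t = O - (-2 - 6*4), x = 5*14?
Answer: -269929/51030 ≈ -5.2896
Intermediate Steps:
x = 70
O = 1/28 ≈ 0.035714
t = 729/28 (t = 1/28 - (-2 - 6*4) = 1/28 - (-2 - 24) = 1/28 - 1*(-26) = 1/28 + 26 = 729/28 ≈ 26.036)
-301/t + 439/x = -301/729/28 + 439/70 = -301*28/729 + 439*(1/70) = -8428/729 + 439/70 = -269929/51030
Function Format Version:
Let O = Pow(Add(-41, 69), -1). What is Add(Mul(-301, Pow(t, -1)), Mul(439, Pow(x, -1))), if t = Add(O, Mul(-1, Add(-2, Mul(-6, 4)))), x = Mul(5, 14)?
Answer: Rational(-269929, 51030) ≈ -5.2896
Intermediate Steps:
x = 70
O = Rational(1, 28) (O = Pow(28, -1) = Rational(1, 28) ≈ 0.035714)
t = Rational(729, 28) (t = Add(Rational(1, 28), Mul(-1, Add(-2, Mul(-6, 4)))) = Add(Rational(1, 28), Mul(-1, Add(-2, -24))) = Add(Rational(1, 28), Mul(-1, -26)) = Add(Rational(1, 28), 26) = Rational(729, 28) ≈ 26.036)
Add(Mul(-301, Pow(t, -1)), Mul(439, Pow(x, -1))) = Add(Mul(-301, Pow(Rational(729, 28), -1)), Mul(439, Pow(70, -1))) = Add(Mul(-301, Rational(28, 729)), Mul(439, Rational(1, 70))) = Add(Rational(-8428, 729), Rational(439, 70)) = Rational(-269929, 51030)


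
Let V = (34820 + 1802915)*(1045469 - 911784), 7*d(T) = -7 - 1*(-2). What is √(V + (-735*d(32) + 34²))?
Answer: 6*√6824377921 ≈ 4.9566e+5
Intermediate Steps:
d(T) = -5/7 (d(T) = (-7 - 1*(-2))/7 = (-7 + 2)/7 = (⅐)*(-5) = -5/7)
V = 245677603475 (V = 1837735*133685 = 245677603475)
√(V + (-735*d(32) + 34²)) = √(245677603475 + (-735*(-5/7) + 34²)) = √(245677603475 + (525 + 1156)) = √(245677603475 + 1681) = √245677605156 = 6*√6824377921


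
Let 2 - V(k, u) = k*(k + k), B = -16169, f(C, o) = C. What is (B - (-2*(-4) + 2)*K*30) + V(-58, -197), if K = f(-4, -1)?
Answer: -21695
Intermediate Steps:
K = -4
V(k, u) = 2 - 2*k² (V(k, u) = 2 - k*(k + k) = 2 - k*2*k = 2 - 2*k²)
(B - (-2*(-4) + 2)*K*30) + V(-58, -197) = (-16169 - (-2*(-4) + 2)*(-4)*30) + (2 - 2*(-58)²) = (-16169 - (8 + 2)*(-4)*30) + (2 - 2*3364) = (-16169 - 10*(-4)*30) + (2 - 6728) = (-16169 - (-40)*30) - 6726 = (-16169 - 1*(-1200)) - 6726 = (-16169 + 1200) - 6726 = -14969 - 6726 = -21695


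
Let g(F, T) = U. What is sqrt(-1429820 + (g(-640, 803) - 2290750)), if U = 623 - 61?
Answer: 34*I*sqrt(3218) ≈ 1928.7*I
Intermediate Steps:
U = 562 (U = 623 - 1*61 = 623 - 61 = 562)
g(F, T) = 562
sqrt(-1429820 + (g(-640, 803) - 2290750)) = sqrt(-1429820 + (562 - 2290750)) = sqrt(-1429820 - 2290188) = sqrt(-3720008) = 34*I*sqrt(3218)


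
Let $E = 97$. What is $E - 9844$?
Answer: $-9747$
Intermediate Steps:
$E - 9844 = 97 - 9844 = -9747$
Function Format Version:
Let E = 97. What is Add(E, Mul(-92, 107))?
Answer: -9747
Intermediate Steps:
Add(E, Mul(-92, 107)) = Add(97, Mul(-92, 107)) = Add(97, -9844) = -9747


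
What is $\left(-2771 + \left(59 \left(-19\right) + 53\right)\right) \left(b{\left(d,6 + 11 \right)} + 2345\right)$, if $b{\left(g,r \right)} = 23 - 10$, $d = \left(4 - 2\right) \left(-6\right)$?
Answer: $-9052362$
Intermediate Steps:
$d = -12$ ($d = 2 \left(-6\right) = -12$)
$b{\left(g,r \right)} = 13$
$\left(-2771 + \left(59 \left(-19\right) + 53\right)\right) \left(b{\left(d,6 + 11 \right)} + 2345\right) = \left(-2771 + \left(59 \left(-19\right) + 53\right)\right) \left(13 + 2345\right) = \left(-2771 + \left(-1121 + 53\right)\right) 2358 = \left(-2771 - 1068\right) 2358 = \left(-3839\right) 2358 = -9052362$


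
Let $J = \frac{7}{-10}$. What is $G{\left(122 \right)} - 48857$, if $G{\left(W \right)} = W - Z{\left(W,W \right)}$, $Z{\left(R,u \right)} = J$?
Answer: $- \frac{487343}{10} \approx -48734.0$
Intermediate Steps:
$J = - \frac{7}{10}$ ($J = 7 \left(- \frac{1}{10}\right) = - \frac{7}{10} \approx -0.7$)
$Z{\left(R,u \right)} = - \frac{7}{10}$
$G{\left(W \right)} = \frac{7}{10} + W$ ($G{\left(W \right)} = W - - \frac{7}{10} = W + \frac{7}{10} = \frac{7}{10} + W$)
$G{\left(122 \right)} - 48857 = \left(\frac{7}{10} + 122\right) - 48857 = \frac{1227}{10} - 48857 = - \frac{487343}{10}$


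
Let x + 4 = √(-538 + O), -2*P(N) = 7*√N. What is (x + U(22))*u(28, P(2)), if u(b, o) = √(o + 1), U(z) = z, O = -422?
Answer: √(4 - 14*√2)*(9 + 4*I*√15) ≈ -61.577 + 35.773*I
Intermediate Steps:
P(N) = -7*√N/2
u(b, o) = √(1 + o)
x = -4 + 8*I*√15 (x = -4 + √(-538 - 422) = -4 + √(-960) = -4 + 8*I*√15 ≈ -4.0 + 30.984*I)
(x + U(22))*u(28, P(2)) = ((-4 + 8*I*√15) + 22)*√(1 - 7*√2/2) = (18 + 8*I*√15)*√(1 - 7*√2/2) = √(1 - 7*√2/2)*(18 + 8*I*√15)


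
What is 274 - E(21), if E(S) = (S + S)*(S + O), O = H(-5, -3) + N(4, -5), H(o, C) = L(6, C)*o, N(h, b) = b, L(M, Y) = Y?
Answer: -1028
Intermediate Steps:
H(o, C) = C*o
O = 10 (O = -3*(-5) - 5 = 15 - 5 = 10)
E(S) = 2*S*(10 + S) (E(S) = (S + S)*(S + 10) = (2*S)*(10 + S) = 2*S*(10 + S))
274 - E(21) = 274 - 2*21*(10 + 21) = 274 - 2*21*31 = 274 - 1*1302 = 274 - 1302 = -1028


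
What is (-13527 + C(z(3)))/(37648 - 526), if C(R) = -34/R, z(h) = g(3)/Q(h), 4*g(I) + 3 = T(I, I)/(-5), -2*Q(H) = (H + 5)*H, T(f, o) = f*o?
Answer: -13867/37122 ≈ -0.37355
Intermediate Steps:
Q(H) = -H*(5 + H)/2 (Q(H) = -(H + 5)*H/2 = -(5 + H)*H/2 = -H*(5 + H)/2)
g(I) = -3/4 - I**2/20 (g(I) = -3/4 + ((I*I)/(-5))/4 = -3/4 + (I**2*(-1/5))/4 = -3/4 + (-I**2/5)/4 = -3/4 - I**2/20)
z(h) = 12/(5*h*(5 + h)) (z(h) = (-3/4 - 1/20*3**2)/((-h*(5 + h)/2)) = (-3/4 - 1/20*9)*(-2/(h*(5 + h))) = (-3/4 - 9/20)*(-2/(h*(5 + h))) = -(-12)/(5*h*(5 + h)) = 12/(5*h*(5 + h)))
(-13527 + C(z(3)))/(37648 - 526) = (-13527 - 34/((12/5)/(3*(5 + 3))))/(37648 - 526) = (-13527 - 34/((12/5)*(1/3)/8))/37122 = (-13527 - 34/((12/5)*(1/3)*(1/8)))*(1/37122) = (-13527 - 34/1/10)*(1/37122) = (-13527 - 34*10)*(1/37122) = (-13527 - 340)*(1/37122) = -13867*1/37122 = -13867/37122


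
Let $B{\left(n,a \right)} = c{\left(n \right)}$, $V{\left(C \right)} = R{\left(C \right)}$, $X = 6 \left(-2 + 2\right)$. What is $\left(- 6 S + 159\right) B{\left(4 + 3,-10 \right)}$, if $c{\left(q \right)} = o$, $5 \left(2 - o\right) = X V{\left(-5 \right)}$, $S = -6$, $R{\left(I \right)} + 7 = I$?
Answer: $390$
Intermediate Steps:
$R{\left(I \right)} = -7 + I$
$X = 0$ ($X = 6 \cdot 0 = 0$)
$V{\left(C \right)} = -7 + C$
$o = 2$ ($o = 2 - \frac{0 \left(-7 - 5\right)}{5} = 2 - \frac{0 \left(-12\right)}{5} = 2 - 0 = 2 + 0 = 2$)
$c{\left(q \right)} = 2$
$B{\left(n,a \right)} = 2$
$\left(- 6 S + 159\right) B{\left(4 + 3,-10 \right)} = \left(\left(-6\right) \left(-6\right) + 159\right) 2 = \left(36 + 159\right) 2 = 195 \cdot 2 = 390$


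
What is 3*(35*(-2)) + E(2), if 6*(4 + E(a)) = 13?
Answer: -1271/6 ≈ -211.83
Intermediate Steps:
E(a) = -11/6 (E(a) = -4 + (⅙)*13 = -4 + 13/6 = -11/6)
3*(35*(-2)) + E(2) = 3*(35*(-2)) - 11/6 = 3*(-70) - 11/6 = -210 - 11/6 = -1271/6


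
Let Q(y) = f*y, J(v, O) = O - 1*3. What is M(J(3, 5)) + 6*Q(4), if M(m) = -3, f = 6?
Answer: 141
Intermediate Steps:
J(v, O) = -3 + O (J(v, O) = O - 3 = -3 + O)
Q(y) = 6*y
M(J(3, 5)) + 6*Q(4) = -3 + 6*(6*4) = -3 + 6*24 = -3 + 144 = 141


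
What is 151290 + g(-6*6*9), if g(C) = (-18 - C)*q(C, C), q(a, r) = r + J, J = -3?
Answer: 51228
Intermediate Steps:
q(a, r) = -3 + r (q(a, r) = r - 3 = -3 + r)
g(C) = (-18 - C)*(-3 + C)
151290 + g(-6*6*9) = 151290 - (-3 - 6*6*9)*(18 - 6*6*9) = 151290 - (-3 - 36*9)*(18 - 36*9) = 151290 - (-3 - 324)*(18 - 324) = 151290 - 1*(-327)*(-306) = 151290 - 100062 = 51228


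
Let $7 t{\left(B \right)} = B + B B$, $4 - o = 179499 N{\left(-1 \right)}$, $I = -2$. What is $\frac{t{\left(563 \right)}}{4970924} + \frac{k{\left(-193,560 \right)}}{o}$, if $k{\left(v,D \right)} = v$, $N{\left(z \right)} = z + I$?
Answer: $\frac{41068895302}{4684483203617} \approx 0.008767$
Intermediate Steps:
$N{\left(z \right)} = -2 + z$ ($N{\left(z \right)} = z - 2 = -2 + z$)
$o = 538501$ ($o = 4 - 179499 \left(-2 - 1\right) = 4 - 179499 \left(-3\right) = 4 - -538497 = 4 + 538497 = 538501$)
$t{\left(B \right)} = \frac{B}{7} + \frac{B^{2}}{7}$ ($t{\left(B \right)} = \frac{B + B B}{7} = \frac{B + B^{2}}{7} = \frac{B}{7} + \frac{B^{2}}{7}$)
$\frac{t{\left(563 \right)}}{4970924} + \frac{k{\left(-193,560 \right)}}{o} = \frac{\frac{1}{7} \cdot 563 \left(1 + 563\right)}{4970924} - \frac{193}{538501} = \frac{1}{7} \cdot 563 \cdot 564 \cdot \frac{1}{4970924} - \frac{193}{538501} = \frac{317532}{7} \cdot \frac{1}{4970924} - \frac{193}{538501} = \frac{79383}{8699117} - \frac{193}{538501} = \frac{41068895302}{4684483203617}$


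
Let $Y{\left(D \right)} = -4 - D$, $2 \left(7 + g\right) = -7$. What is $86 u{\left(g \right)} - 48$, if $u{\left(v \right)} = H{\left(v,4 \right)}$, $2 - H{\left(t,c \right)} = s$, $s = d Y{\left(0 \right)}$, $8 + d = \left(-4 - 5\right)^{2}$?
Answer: $25236$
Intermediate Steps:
$g = - \frac{21}{2}$ ($g = -7 + \frac{1}{2} \left(-7\right) = -7 - \frac{7}{2} = - \frac{21}{2} \approx -10.5$)
$d = 73$ ($d = -8 + \left(-4 - 5\right)^{2} = -8 + \left(-9\right)^{2} = -8 + 81 = 73$)
$s = -292$ ($s = 73 \left(-4 - 0\right) = 73 \left(-4 + 0\right) = 73 \left(-4\right) = -292$)
$H{\left(t,c \right)} = 294$ ($H{\left(t,c \right)} = 2 - -292 = 2 + 292 = 294$)
$u{\left(v \right)} = 294$
$86 u{\left(g \right)} - 48 = 86 \cdot 294 - 48 = 25284 - 48 = 25236$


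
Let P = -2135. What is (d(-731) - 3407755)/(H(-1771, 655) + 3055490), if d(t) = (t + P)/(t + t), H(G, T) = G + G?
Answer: -207588956/185914499 ≈ -1.1166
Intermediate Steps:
H(G, T) = 2*G
d(t) = (-2135 + t)/(2*t) (d(t) = (t - 2135)/(t + t) = (-2135 + t)/((2*t)) = (-2135 + t)*(1/(2*t)) = (-2135 + t)/(2*t))
(d(-731) - 3407755)/(H(-1771, 655) + 3055490) = ((1/2)*(-2135 - 731)/(-731) - 3407755)/(2*(-1771) + 3055490) = ((1/2)*(-1/731)*(-2866) - 3407755)/(-3542 + 3055490) = (1433/731 - 3407755)/3051948 = -2491067472/731*1/3051948 = -207588956/185914499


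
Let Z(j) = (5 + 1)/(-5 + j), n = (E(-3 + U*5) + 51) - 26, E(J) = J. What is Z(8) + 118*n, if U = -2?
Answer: 1418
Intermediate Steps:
n = 12 (n = ((-3 - 2*5) + 51) - 26 = ((-3 - 10) + 51) - 26 = (-13 + 51) - 26 = 38 - 26 = 12)
Z(j) = 6/(-5 + j)
Z(8) + 118*n = 6/(-5 + 8) + 118*12 = 6/3 + 1416 = 6*(⅓) + 1416 = 2 + 1416 = 1418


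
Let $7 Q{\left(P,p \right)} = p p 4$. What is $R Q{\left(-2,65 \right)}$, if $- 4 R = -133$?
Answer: $80275$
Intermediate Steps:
$Q{\left(P,p \right)} = \frac{4 p^{2}}{7}$ ($Q{\left(P,p \right)} = \frac{p p 4}{7} = \frac{p^{2} \cdot 4}{7} = \frac{4 p^{2}}{7}$)
$R = \frac{133}{4}$ ($R = \left(- \frac{1}{4}\right) \left(-133\right) = \frac{133}{4} \approx 33.25$)
$R Q{\left(-2,65 \right)} = \frac{133 \frac{4 \cdot 65^{2}}{7}}{4} = \frac{133 \cdot \frac{4}{7} \cdot 4225}{4} = \frac{133}{4} \cdot \frac{16900}{7} = 80275$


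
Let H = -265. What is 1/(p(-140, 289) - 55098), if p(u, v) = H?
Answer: -1/55363 ≈ -1.8063e-5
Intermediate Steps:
p(u, v) = -265
1/(p(-140, 289) - 55098) = 1/(-265 - 55098) = 1/(-55363) = -1/55363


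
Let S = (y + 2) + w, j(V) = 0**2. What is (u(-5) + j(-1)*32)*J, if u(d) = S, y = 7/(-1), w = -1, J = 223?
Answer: -1338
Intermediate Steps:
j(V) = 0
y = -7 (y = 7*(-1) = -7)
S = -6 (S = (-7 + 2) - 1 = -5 - 1 = -6)
u(d) = -6
(u(-5) + j(-1)*32)*J = (-6 + 0*32)*223 = (-6 + 0)*223 = -6*223 = -1338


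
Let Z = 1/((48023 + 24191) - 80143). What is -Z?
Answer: 1/7929 ≈ 0.00012612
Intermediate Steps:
Z = -1/7929 (Z = 1/(72214 - 80143) = 1/(-7929) = -1/7929 ≈ -0.00012612)
-Z = -1*(-1/7929) = 1/7929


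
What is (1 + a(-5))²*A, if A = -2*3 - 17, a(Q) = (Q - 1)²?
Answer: -31487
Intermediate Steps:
a(Q) = (-1 + Q)²
A = -23 (A = -6 - 17 = -23)
(1 + a(-5))²*A = (1 + (-1 - 5)²)²*(-23) = (1 + (-6)²)²*(-23) = (1 + 36)²*(-23) = 37²*(-23) = 1369*(-23) = -31487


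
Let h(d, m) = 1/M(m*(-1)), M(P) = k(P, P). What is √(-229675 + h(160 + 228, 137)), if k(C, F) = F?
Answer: 6*I*√119743617/137 ≈ 479.24*I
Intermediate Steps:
M(P) = P
h(d, m) = -1/m (h(d, m) = 1/(m*(-1)) = 1/(-m) = -1/m)
√(-229675 + h(160 + 228, 137)) = √(-229675 - 1/137) = √(-31465476/137) = 6*I*√119743617/137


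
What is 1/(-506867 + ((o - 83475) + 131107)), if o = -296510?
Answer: -1/755745 ≈ -1.3232e-6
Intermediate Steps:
1/(-506867 + ((o - 83475) + 131107)) = 1/(-506867 + ((-296510 - 83475) + 131107)) = 1/(-506867 + (-379985 + 131107)) = 1/(-506867 - 248878) = 1/(-755745) = -1/755745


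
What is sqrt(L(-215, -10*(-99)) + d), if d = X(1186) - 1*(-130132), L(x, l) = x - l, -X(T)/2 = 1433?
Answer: sqrt(126061) ≈ 355.05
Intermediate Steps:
X(T) = -2866 (X(T) = -2*1433 = -2866)
d = 127266 (d = -2866 - 1*(-130132) = -2866 + 130132 = 127266)
sqrt(L(-215, -10*(-99)) + d) = sqrt((-215 - (-10)*(-99)) + 127266) = sqrt((-215 - 1*990) + 127266) = sqrt((-215 - 990) + 127266) = sqrt(-1205 + 127266) = sqrt(126061)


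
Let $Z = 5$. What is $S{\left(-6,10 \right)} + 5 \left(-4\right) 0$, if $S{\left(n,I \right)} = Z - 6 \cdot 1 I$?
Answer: $-55$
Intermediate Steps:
$S{\left(n,I \right)} = 5 - 6 I$ ($S{\left(n,I \right)} = 5 - 6 \cdot 1 I = 5 - 6 I$)
$S{\left(-6,10 \right)} + 5 \left(-4\right) 0 = \left(5 - 60\right) + 5 \left(-4\right) 0 = \left(5 - 60\right) - 0 = -55 + 0 = -55$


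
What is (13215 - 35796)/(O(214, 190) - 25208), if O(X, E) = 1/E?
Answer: 4290390/4789519 ≈ 0.89579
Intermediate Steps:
(13215 - 35796)/(O(214, 190) - 25208) = (13215 - 35796)/(1/190 - 25208) = -22581/(1/190 - 25208) = -22581/(-4789519/190) = -22581*(-190/4789519) = 4290390/4789519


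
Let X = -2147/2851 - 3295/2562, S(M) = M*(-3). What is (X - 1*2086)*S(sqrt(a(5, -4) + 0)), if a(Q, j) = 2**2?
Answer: 15251585191/1217377 ≈ 12528.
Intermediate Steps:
a(Q, j) = 4
S(M) = -3*M
X = -14894659/7304262 (X = -2147*1/2851 - 3295*1/2562 = -2147/2851 - 3295/2562 = -14894659/7304262 ≈ -2.0392)
(X - 1*2086)*S(sqrt(a(5, -4) + 0)) = (-14894659/7304262 - 1*2086)*(-3*sqrt(4 + 0)) = (-14894659/7304262 - 2086)*(-3*sqrt(4)) = -(-15251585191)*2/2434754 = -15251585191/7304262*(-6) = 15251585191/1217377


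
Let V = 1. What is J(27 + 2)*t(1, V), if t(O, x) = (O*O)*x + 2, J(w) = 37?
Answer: 111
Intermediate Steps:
t(O, x) = 2 + x*O² (t(O, x) = O²*x + 2 = x*O² + 2 = 2 + x*O²)
J(27 + 2)*t(1, V) = 37*(2 + 1*1²) = 37*(2 + 1*1) = 37*(2 + 1) = 37*3 = 111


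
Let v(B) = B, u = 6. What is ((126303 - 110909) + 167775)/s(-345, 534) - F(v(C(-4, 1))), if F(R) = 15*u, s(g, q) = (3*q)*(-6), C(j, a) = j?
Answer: -1048249/9612 ≈ -109.06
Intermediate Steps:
s(g, q) = -18*q
F(R) = 90 (F(R) = 15*6 = 90)
((126303 - 110909) + 167775)/s(-345, 534) - F(v(C(-4, 1))) = ((126303 - 110909) + 167775)/((-18*534)) - 1*90 = (15394 + 167775)/(-9612) - 90 = 183169*(-1/9612) - 90 = -183169/9612 - 90 = -1048249/9612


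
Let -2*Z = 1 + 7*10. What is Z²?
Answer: 5041/4 ≈ 1260.3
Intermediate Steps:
Z = -71/2 (Z = -(1 + 7*10)/2 = -(1 + 70)/2 = -½*71 = -71/2 ≈ -35.500)
Z² = (-71/2)² = 5041/4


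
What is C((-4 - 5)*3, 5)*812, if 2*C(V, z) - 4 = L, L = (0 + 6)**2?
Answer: 16240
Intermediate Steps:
L = 36 (L = 6**2 = 36)
C(V, z) = 20 (C(V, z) = 2 + (1/2)*36 = 2 + 18 = 20)
C((-4 - 5)*3, 5)*812 = 20*812 = 16240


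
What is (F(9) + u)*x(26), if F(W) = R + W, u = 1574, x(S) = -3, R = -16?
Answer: -4701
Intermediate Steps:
F(W) = -16 + W
(F(9) + u)*x(26) = ((-16 + 9) + 1574)*(-3) = (-7 + 1574)*(-3) = 1567*(-3) = -4701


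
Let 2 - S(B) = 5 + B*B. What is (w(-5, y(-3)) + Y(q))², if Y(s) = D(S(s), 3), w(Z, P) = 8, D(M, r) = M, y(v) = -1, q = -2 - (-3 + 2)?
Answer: 16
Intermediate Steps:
q = -1 (q = -2 - 1*(-1) = -2 + 1 = -1)
S(B) = -3 - B² (S(B) = 2 - (5 + B*B) = 2 - (5 + B²) = 2 + (-5 - B²) = -3 - B²)
Y(s) = -3 - s²
(w(-5, y(-3)) + Y(q))² = (8 + (-3 - 1*(-1)²))² = (8 + (-3 - 1*1))² = (8 + (-3 - 1))² = (8 - 4)² = 4² = 16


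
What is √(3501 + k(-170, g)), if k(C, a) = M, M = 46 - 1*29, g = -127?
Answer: √3518 ≈ 59.313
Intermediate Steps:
M = 17 (M = 46 - 29 = 17)
k(C, a) = 17
√(3501 + k(-170, g)) = √(3501 + 17) = √3518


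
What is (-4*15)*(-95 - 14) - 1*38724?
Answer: -32184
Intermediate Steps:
(-4*15)*(-95 - 14) - 1*38724 = -60*(-109) - 38724 = 6540 - 38724 = -32184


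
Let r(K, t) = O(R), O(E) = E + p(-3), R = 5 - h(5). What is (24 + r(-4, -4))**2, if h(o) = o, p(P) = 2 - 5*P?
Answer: 1681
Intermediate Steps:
R = 0 (R = 5 - 1*5 = 5 - 5 = 0)
O(E) = 17 + E (O(E) = E + (2 - 5*(-3)) = E + (2 + 15) = E + 17 = 17 + E)
r(K, t) = 17 (r(K, t) = 17 + 0 = 17)
(24 + r(-4, -4))**2 = (24 + 17)**2 = 41**2 = 1681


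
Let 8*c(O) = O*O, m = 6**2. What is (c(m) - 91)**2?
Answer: 5041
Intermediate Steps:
m = 36
c(O) = O**2/8 (c(O) = (O*O)/8 = O**2/8)
(c(m) - 91)**2 = ((1/8)*36**2 - 91)**2 = ((1/8)*1296 - 91)**2 = (162 - 91)**2 = 71**2 = 5041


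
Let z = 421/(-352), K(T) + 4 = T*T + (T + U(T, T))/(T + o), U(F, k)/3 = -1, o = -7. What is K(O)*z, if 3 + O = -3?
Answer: -178925/4576 ≈ -39.101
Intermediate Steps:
O = -6 (O = -3 - 3 = -6)
U(F, k) = -3 (U(F, k) = 3*(-1) = -3)
K(T) = -4 + T**2 + (-3 + T)/(-7 + T) (K(T) = -4 + (T*T + (T - 3)/(T - 7)) = -4 + (T**2 + (-3 + T)/(-7 + T)) = -4 + T**2 + (-3 + T)/(-7 + T))
z = -421/352 (z = 421*(-1/352) = -421/352 ≈ -1.1960)
K(O)*z = ((25 + (-6)**3 - 7*(-6)**2 - 3*(-6))/(-7 - 6))*(-421/352) = ((25 - 216 - 7*36 + 18)/(-13))*(-421/352) = -(25 - 216 - 252 + 18)/13*(-421/352) = -1/13*(-425)*(-421/352) = (425/13)*(-421/352) = -178925/4576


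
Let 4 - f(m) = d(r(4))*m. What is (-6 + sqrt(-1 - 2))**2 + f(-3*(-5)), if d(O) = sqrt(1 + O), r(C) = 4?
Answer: 37 - 15*sqrt(5) - 12*I*sqrt(3) ≈ 3.459 - 20.785*I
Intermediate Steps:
f(m) = 4 - m*sqrt(5) (f(m) = 4 - sqrt(1 + 4)*m = 4 - sqrt(5)*m = 4 - m*sqrt(5))
(-6 + sqrt(-1 - 2))**2 + f(-3*(-5)) = (-6 + sqrt(-1 - 2))**2 + (4 - (-3*(-5))*sqrt(5)) = (-6 + sqrt(-3))**2 + (4 - 1*15*sqrt(5)) = (-6 + I*sqrt(3))**2 + (4 - 15*sqrt(5)) = 4 + (-6 + I*sqrt(3))**2 - 15*sqrt(5)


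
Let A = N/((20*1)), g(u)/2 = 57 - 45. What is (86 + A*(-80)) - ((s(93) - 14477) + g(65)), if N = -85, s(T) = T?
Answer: 14786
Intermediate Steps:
g(u) = 24 (g(u) = 2*(57 - 45) = 2*12 = 24)
A = -17/4 (A = -85/(20*1) = -85/20 = -85*1/20 = -17/4 ≈ -4.2500)
(86 + A*(-80)) - ((s(93) - 14477) + g(65)) = (86 - 17/4*(-80)) - ((93 - 14477) + 24) = (86 + 340) - (-14384 + 24) = 426 - 1*(-14360) = 426 + 14360 = 14786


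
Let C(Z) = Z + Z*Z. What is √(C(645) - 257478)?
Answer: 6*√4422 ≈ 398.99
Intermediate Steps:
C(Z) = Z + Z²
√(C(645) - 257478) = √(645*(1 + 645) - 257478) = √(645*646 - 257478) = √(416670 - 257478) = √159192 = 6*√4422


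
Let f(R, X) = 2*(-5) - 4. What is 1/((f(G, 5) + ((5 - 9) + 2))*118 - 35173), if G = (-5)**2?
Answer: -1/37061 ≈ -2.6983e-5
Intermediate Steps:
G = 25
f(R, X) = -14 (f(R, X) = -10 - 4 = -14)
1/((f(G, 5) + ((5 - 9) + 2))*118 - 35173) = 1/((-14 + ((5 - 9) + 2))*118 - 35173) = 1/((-14 + (-4 + 2))*118 - 35173) = 1/((-14 - 2)*118 - 35173) = 1/(-16*118 - 35173) = 1/(-1888 - 35173) = 1/(-37061) = -1/37061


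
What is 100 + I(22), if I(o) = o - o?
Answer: 100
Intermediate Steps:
I(o) = 0
100 + I(22) = 100 + 0 = 100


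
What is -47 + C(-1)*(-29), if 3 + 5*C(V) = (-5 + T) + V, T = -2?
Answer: 84/5 ≈ 16.800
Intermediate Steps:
C(V) = -2 + V/5 (C(V) = -⅗ + ((-5 - 2) + V)/5 = -⅗ + (-7 + V)/5 = -⅗ + (-7/5 + V/5) = -2 + V/5)
-47 + C(-1)*(-29) = -47 + (-2 + (⅕)*(-1))*(-29) = -47 + (-2 - ⅕)*(-29) = -47 - 11/5*(-29) = -47 + 319/5 = 84/5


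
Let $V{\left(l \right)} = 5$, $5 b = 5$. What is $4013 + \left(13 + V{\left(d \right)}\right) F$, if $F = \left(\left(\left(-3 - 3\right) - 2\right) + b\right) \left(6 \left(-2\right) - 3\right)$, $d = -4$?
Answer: $5903$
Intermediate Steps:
$b = 1$ ($b = \frac{1}{5} \cdot 5 = 1$)
$F = 105$ ($F = \left(\left(\left(-3 - 3\right) - 2\right) + 1\right) \left(6 \left(-2\right) - 3\right) = \left(\left(-6 - 2\right) + 1\right) \left(-12 - 3\right) = \left(-8 + 1\right) \left(-15\right) = \left(-7\right) \left(-15\right) = 105$)
$4013 + \left(13 + V{\left(d \right)}\right) F = 4013 + \left(13 + 5\right) 105 = 4013 + 18 \cdot 105 = 4013 + 1890 = 5903$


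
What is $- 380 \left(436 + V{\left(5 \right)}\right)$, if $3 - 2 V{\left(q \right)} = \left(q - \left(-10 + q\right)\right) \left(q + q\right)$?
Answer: $-147250$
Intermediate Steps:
$V{\left(q \right)} = \frac{3}{2} - 10 q$ ($V{\left(q \right)} = \frac{3}{2} - \frac{\left(q - \left(-10 + q\right)\right) \left(q + q\right)}{2} = \frac{3}{2} - \frac{10 \cdot 2 q}{2} = \frac{3}{2} - \frac{20 q}{2} = \frac{3}{2} - 10 q$)
$- 380 \left(436 + V{\left(5 \right)}\right) = - 380 \left(436 + \left(\frac{3}{2} - 50\right)\right) = - 380 \left(436 - \frac{97}{2}\right) = \left(-380\right) \frac{775}{2} = -147250$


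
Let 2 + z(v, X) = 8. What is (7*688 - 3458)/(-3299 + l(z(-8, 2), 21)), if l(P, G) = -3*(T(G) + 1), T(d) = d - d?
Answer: -679/1651 ≈ -0.41127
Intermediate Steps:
z(v, X) = 6 (z(v, X) = -2 + 8 = 6)
T(d) = 0
l(P, G) = -3 (l(P, G) = -3*(0 + 1) = -3*1 = -3)
(7*688 - 3458)/(-3299 + l(z(-8, 2), 21)) = (7*688 - 3458)/(-3299 - 3) = (4816 - 3458)/(-3302) = 1358*(-1/3302) = -679/1651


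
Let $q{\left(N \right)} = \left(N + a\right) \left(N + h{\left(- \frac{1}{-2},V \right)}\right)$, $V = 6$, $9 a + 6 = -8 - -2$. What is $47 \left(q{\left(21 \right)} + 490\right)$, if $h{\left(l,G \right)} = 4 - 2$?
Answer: $\frac{132869}{3} \approx 44290.0$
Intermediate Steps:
$a = - \frac{4}{3}$ ($a = - \frac{2}{3} + \frac{-8 - -2}{9} = - \frac{2}{3} + \frac{-8 + 2}{9} = - \frac{2}{3} + \frac{1}{9} \left(-6\right) = - \frac{2}{3} - \frac{2}{3} = - \frac{4}{3} \approx -1.3333$)
$h{\left(l,G \right)} = 2$ ($h{\left(l,G \right)} = 4 - 2 = 2$)
$q{\left(N \right)} = \left(2 + N\right) \left(- \frac{4}{3} + N\right)$ ($q{\left(N \right)} = \left(N - \frac{4}{3}\right) \left(N + 2\right) = \left(- \frac{4}{3} + N\right) \left(2 + N\right) = \left(2 + N\right) \left(- \frac{4}{3} + N\right)$)
$47 \left(q{\left(21 \right)} + 490\right) = 47 \left(\left(- \frac{8}{3} + 21^{2} + \frac{2}{3} \cdot 21\right) + 490\right) = 47 \left(\left(- \frac{8}{3} + 441 + 14\right) + 490\right) = 47 \left(\frac{1357}{3} + 490\right) = 47 \cdot \frac{2827}{3} = \frac{132869}{3}$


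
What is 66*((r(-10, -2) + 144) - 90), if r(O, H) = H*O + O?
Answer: 4224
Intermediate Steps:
r(O, H) = O + H*O
66*((r(-10, -2) + 144) - 90) = 66*((-10*(1 - 2) + 144) - 90) = 66*((-10*(-1) + 144) - 90) = 66*((10 + 144) - 90) = 66*(154 - 90) = 66*64 = 4224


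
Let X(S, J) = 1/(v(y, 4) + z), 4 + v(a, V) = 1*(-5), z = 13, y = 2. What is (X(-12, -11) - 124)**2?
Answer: 245025/16 ≈ 15314.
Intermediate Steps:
v(a, V) = -9 (v(a, V) = -4 + 1*(-5) = -4 - 5 = -9)
X(S, J) = 1/4 (X(S, J) = 1/(-9 + 13) = 1/4)
(X(-12, -11) - 124)**2 = (1/4 - 124)**2 = (-495/4)**2 = 245025/16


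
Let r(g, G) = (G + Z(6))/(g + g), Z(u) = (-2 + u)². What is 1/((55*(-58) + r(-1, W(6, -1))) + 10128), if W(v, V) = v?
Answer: 1/6927 ≈ 0.00014436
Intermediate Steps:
r(g, G) = (16 + G)/(2*g) (r(g, G) = (G + (-2 + 6)²)/(g + g) = (G + 4²)/((2*g)) = (G + 16)*(1/(2*g)) = (16 + G)*(1/(2*g)) = (16 + G)/(2*g))
1/((55*(-58) + r(-1, W(6, -1))) + 10128) = 1/((55*(-58) + (½)*(16 + 6)/(-1)) + 10128) = 1/((-3190 + (½)*(-1)*22) + 10128) = 1/((-3190 - 11) + 10128) = 1/(-3201 + 10128) = 1/6927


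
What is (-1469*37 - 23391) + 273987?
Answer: 196243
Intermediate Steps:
(-1469*37 - 23391) + 273987 = (-54353 - 23391) + 273987 = -77744 + 273987 = 196243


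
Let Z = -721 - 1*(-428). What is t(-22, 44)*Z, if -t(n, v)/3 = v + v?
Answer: 77352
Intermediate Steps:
t(n, v) = -6*v (t(n, v) = -3*(v + v) = -6*v)
Z = -293 (Z = -721 + 428 = -293)
t(-22, 44)*Z = -6*44*(-293) = -264*(-293) = 77352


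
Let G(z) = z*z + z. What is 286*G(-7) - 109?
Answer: 11903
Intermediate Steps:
G(z) = z + z² (G(z) = z² + z = z + z²)
286*G(-7) - 109 = 286*(-7*(1 - 7)) - 109 = 286*(-7*(-6)) - 109 = 286*42 - 109 = 12012 - 109 = 11903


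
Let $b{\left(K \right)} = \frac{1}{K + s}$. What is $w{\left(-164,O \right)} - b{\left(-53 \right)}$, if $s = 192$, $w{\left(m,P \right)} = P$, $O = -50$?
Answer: $- \frac{6951}{139} \approx -50.007$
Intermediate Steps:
$b{\left(K \right)} = \frac{1}{192 + K}$ ($b{\left(K \right)} = \frac{1}{K + 192} = \frac{1}{192 + K}$)
$w{\left(-164,O \right)} - b{\left(-53 \right)} = -50 - \frac{1}{192 - 53} = -50 - \frac{1}{139} = - \frac{6951}{139}$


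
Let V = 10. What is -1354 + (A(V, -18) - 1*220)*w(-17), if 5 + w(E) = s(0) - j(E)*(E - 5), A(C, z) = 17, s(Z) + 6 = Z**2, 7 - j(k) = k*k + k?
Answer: 1184369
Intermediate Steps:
j(k) = 7 - k - k**2 (j(k) = 7 - (k*k + k) = 7 - (k**2 + k) = 7 - (k + k**2) = 7 + (-k - k**2) = 7 - k - k**2)
s(Z) = -6 + Z**2
w(E) = -11 - (-5 + E)*(7 - E - E**2) (w(E) = -5 + ((-6 + 0**2) - (7 - E - E**2)*(E - 5)) = -5 + ((-6 + 0) - (7 - E - E**2)*(-5 + E)) = -5 + (-6 - (-5 + E)*(7 - E - E**2)) = -11 - (-5 + E)*(7 - E - E**2))
-1354 + (A(V, -18) - 1*220)*w(-17) = -1354 + (17 - 1*220)*(24 + (-17)**3 - 12*(-17) - 4*(-17)**2) = -1354 + (17 - 220)*(24 - 4913 + 204 - 4*289) = -1354 - 203*(24 - 4913 + 204 - 1156) = -1354 - 203*(-5841) = -1354 + 1185723 = 1184369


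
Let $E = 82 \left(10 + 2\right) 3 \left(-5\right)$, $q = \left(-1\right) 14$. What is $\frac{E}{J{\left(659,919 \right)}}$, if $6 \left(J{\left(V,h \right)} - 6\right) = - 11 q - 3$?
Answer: $- \frac{88560}{187} \approx -473.58$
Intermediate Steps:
$q = -14$
$J{\left(V,h \right)} = \frac{187}{6}$ ($J{\left(V,h \right)} = 6 + \frac{\left(-11\right) \left(-14\right) - 3}{6} = 6 + \frac{154 - 3}{6} = 6 + \frac{1}{6} \cdot 151 = 6 + \frac{151}{6} = \frac{187}{6}$)
$E = -14760$ ($E = 82 \cdot 12 \left(-15\right) = 82 \left(-180\right) = -14760$)
$\frac{E}{J{\left(659,919 \right)}} = - \frac{14760}{\frac{187}{6}} = \left(-14760\right) \frac{6}{187} = - \frac{88560}{187}$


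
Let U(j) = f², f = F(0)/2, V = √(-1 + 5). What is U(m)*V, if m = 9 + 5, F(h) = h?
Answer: 0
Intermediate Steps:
V = 2 (V = √4 = 2)
m = 14
f = 0 (f = 0/2 = 0*(½) = 0)
U(j) = 0 (U(j) = 0² = 0)
U(m)*V = 0*2 = 0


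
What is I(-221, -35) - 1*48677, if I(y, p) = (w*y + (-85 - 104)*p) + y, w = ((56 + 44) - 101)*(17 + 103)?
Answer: -15763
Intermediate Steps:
w = -120 (w = (100 - 101)*120 = -1*120 = -120)
I(y, p) = -189*p - 119*y (I(y, p) = (-120*y + (-85 - 104)*p) + y = (-120*y - 189*p) + y = (-189*p - 120*y) + y = -189*p - 119*y)
I(-221, -35) - 1*48677 = (-189*(-35) - 119*(-221)) - 1*48677 = (6615 + 26299) - 48677 = 32914 - 48677 = -15763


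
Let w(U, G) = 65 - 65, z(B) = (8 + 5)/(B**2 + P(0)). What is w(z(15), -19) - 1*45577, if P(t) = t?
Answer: -45577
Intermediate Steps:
z(B) = 13/B**2 (z(B) = (8 + 5)/(B**2 + 0) = 13/(B**2) = 13/B**2)
w(U, G) = 0
w(z(15), -19) - 1*45577 = 0 - 1*45577 = 0 - 45577 = -45577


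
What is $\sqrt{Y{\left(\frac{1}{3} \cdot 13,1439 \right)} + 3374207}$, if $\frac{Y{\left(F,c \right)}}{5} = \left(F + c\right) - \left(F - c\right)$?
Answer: $\sqrt{3388597} \approx 1840.8$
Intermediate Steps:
$Y{\left(F,c \right)} = 10 c$ ($Y{\left(F,c \right)} = 5 \left(\left(F + c\right) - \left(F - c\right)\right) = 5 \cdot 2 c = 10 c$)
$\sqrt{Y{\left(\frac{1}{3} \cdot 13,1439 \right)} + 3374207} = \sqrt{10 \cdot 1439 + 3374207} = \sqrt{14390 + 3374207} = \sqrt{3388597}$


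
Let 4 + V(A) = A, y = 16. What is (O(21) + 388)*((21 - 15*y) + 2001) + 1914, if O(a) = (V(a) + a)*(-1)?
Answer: 625614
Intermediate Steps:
V(A) = -4 + A
O(a) = 4 - 2*a (O(a) = ((-4 + a) + a)*(-1) = (-4 + 2*a)*(-1) = 4 - 2*a)
(O(21) + 388)*((21 - 15*y) + 2001) + 1914 = ((4 - 2*21) + 388)*((21 - 15*16) + 2001) + 1914 = ((4 - 42) + 388)*((21 - 240) + 2001) + 1914 = (-38 + 388)*(-219 + 2001) + 1914 = 350*1782 + 1914 = 623700 + 1914 = 625614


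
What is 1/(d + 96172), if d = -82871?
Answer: 1/13301 ≈ 7.5182e-5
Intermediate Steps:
1/(d + 96172) = 1/(-82871 + 96172) = 1/13301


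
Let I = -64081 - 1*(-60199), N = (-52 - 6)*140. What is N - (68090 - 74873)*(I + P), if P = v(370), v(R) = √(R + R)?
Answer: -26339726 + 13566*√185 ≈ -2.6155e+7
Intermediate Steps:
v(R) = √2*√R (v(R) = √(2*R) = √2*√R)
P = 2*√185 (P = √2*√370 = 2*√185 ≈ 27.203)
N = -8120 (N = -58*140 = -8120)
I = -3882 (I = -64081 + 60199 = -3882)
N - (68090 - 74873)*(I + P) = -8120 - (68090 - 74873)*(-3882 + 2*√185) = -8120 - (-6783)*(-3882 + 2*√185) = -8120 - (26331606 - 13566*√185) = -8120 + (-26331606 + 13566*√185) = -26339726 + 13566*√185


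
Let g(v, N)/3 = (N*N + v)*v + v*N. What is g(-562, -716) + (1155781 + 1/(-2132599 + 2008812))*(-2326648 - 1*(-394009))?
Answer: -276610669470650190/123787 ≈ -2.2346e+12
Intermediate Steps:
g(v, N) = 3*N*v + 3*v*(v + N²) (g(v, N) = 3*((N*N + v)*v + v*N) = 3*((N² + v)*v + N*v) = 3*((v + N²)*v + N*v) = 3*(v*(v + N²) + N*v) = 3*(N*v + v*(v + N²)) = 3*N*v + 3*v*(v + N²))
g(-562, -716) + (1155781 + 1/(-2132599 + 2008812))*(-2326648 - 1*(-394009)) = 3*(-562)*(-716 - 562 + (-716)²) + (1155781 + 1/(-2132599 + 2008812))*(-2326648 - 1*(-394009)) = 3*(-562)*(-716 - 562 + 512656) + (1155781 + 1/(-123787))*(-2326648 + 394009) = 3*(-562)*511378 + (1155781 - 1/123787)*(-1932639) = -862183308 + (143070662646/123787)*(-1932639) = -862183308 - 276503942385502794/123787 = -276610669470650190/123787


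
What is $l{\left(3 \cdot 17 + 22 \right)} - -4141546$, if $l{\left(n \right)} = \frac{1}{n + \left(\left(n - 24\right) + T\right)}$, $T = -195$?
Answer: $\frac{302332857}{73} \approx 4.1415 \cdot 10^{6}$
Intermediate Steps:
$l{\left(n \right)} = \frac{1}{-219 + 2 n}$ ($l{\left(n \right)} = \frac{1}{n + \left(\left(n - 24\right) - 195\right)} = \frac{1}{n + \left(\left(-24 + n\right) - 195\right)} = \frac{1}{n + \left(-219 + n\right)} = \frac{1}{-219 + 2 n}$)
$l{\left(3 \cdot 17 + 22 \right)} - -4141546 = \frac{1}{-219 + 2 \left(3 \cdot 17 + 22\right)} - -4141546 = \frac{1}{-219 + 2 \left(51 + 22\right)} + 4141546 = \frac{1}{-219 + 2 \cdot 73} + 4141546 = \frac{1}{-219 + 146} + 4141546 = \frac{1}{-73} + 4141546 = - \frac{1}{73} + 4141546 = \frac{302332857}{73}$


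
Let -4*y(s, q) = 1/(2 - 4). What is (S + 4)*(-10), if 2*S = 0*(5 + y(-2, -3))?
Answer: -40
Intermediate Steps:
y(s, q) = 1/8 (y(s, q) = -1/(4*(2 - 4)) = -1/4/(-2) = -1/4*(-1/2) = 1/8)
S = 0 (S = (0*(5 + 1/8))/2 = (0*(41/8))/2 = (1/2)*0 = 0)
(S + 4)*(-10) = (0 + 4)*(-10) = 4*(-10) = -40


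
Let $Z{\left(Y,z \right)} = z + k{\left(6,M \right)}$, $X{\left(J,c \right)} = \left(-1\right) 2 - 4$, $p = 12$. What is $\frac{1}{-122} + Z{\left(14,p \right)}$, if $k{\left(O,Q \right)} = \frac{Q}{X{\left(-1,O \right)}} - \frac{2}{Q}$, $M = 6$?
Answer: $\frac{3901}{366} \approx 10.658$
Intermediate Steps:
$X{\left(J,c \right)} = -6$ ($X{\left(J,c \right)} = -2 - 4 = -6$)
$k{\left(O,Q \right)} = - \frac{2}{Q} - \frac{Q}{6}$ ($k{\left(O,Q \right)} = \frac{Q}{-6} - \frac{2}{Q} = Q \left(- \frac{1}{6}\right) - \frac{2}{Q} = - \frac{Q}{6} - \frac{2}{Q} = - \frac{2}{Q} - \frac{Q}{6}$)
$Z{\left(Y,z \right)} = - \frac{4}{3} + z$ ($Z{\left(Y,z \right)} = z - \left(1 + \frac{2}{6}\right) = z - \frac{4}{3} = - \frac{4}{3} + z$)
$\frac{1}{-122} + Z{\left(14,p \right)} = \frac{1}{-122} + \left(- \frac{4}{3} + 12\right) = - \frac{1}{122} + \frac{32}{3} = \frac{3901}{366}$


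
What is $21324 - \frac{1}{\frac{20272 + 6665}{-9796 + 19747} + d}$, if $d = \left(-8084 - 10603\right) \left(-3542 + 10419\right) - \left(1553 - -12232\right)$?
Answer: $\frac{9090741935332193}{426315041049} \approx 21324.0$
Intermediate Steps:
$d = -128524284$ ($d = \left(-18687\right) 6877 - \left(1553 + 12232\right) = -128510499 - 13785 = -128524284$)
$21324 - \frac{1}{\frac{20272 + 6665}{-9796 + 19747} + d} = 21324 - \frac{1}{\frac{20272 + 6665}{-9796 + 19747} - 128524284} = 21324 - \frac{1}{\frac{26937}{9951} - 128524284} = 21324 - \frac{1}{26937 \cdot \frac{1}{9951} - 128524284} = 21324 - \frac{1}{\frac{8979}{3317} - 128524284} = 21324 - \frac{1}{- \frac{426315041049}{3317}} = 21324 - - \frac{3317}{426315041049} = 21324 + \frac{3317}{426315041049} = \frac{9090741935332193}{426315041049}$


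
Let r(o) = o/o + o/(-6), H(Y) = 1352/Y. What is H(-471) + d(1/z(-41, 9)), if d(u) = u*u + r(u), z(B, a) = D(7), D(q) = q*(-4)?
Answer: -229345/123088 ≈ -1.8633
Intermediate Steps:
D(q) = -4*q
z(B, a) = -28 (z(B, a) = -4*7 = -28)
r(o) = 1 - o/6 (r(o) = 1 + o*(-1/6) = 1 - o/6)
d(u) = 1 + u**2 - u/6 (d(u) = u*u + (1 - u/6) = u**2 + (1 - u/6) = 1 + u**2 - u/6)
H(-471) + d(1/z(-41, 9)) = 1352/(-471) + (1 + (1/(-28))**2 - 1/6/(-28)) = 1352*(-1/471) + (1 + (-1/28)**2 - 1/6*(-1/28)) = -1352/471 + (1 + 1/784 + 1/168) = -1352/471 + 2369/2352 = -229345/123088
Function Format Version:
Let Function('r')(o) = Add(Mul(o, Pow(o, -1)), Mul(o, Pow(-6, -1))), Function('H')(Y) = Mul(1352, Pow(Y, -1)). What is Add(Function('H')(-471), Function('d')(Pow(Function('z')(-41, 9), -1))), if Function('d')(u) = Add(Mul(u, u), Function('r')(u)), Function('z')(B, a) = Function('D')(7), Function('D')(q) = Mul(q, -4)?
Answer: Rational(-229345, 123088) ≈ -1.8633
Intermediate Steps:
Function('D')(q) = Mul(-4, q)
Function('z')(B, a) = -28 (Function('z')(B, a) = Mul(-4, 7) = -28)
Function('r')(o) = Add(1, Mul(Rational(-1, 6), o)) (Function('r')(o) = Add(1, Mul(o, Rational(-1, 6))) = Add(1, Mul(Rational(-1, 6), o)))
Function('d')(u) = Add(1, Pow(u, 2), Mul(Rational(-1, 6), u)) (Function('d')(u) = Add(Mul(u, u), Add(1, Mul(Rational(-1, 6), u))) = Add(Pow(u, 2), Add(1, Mul(Rational(-1, 6), u))) = Add(1, Pow(u, 2), Mul(Rational(-1, 6), u)))
Add(Function('H')(-471), Function('d')(Pow(Function('z')(-41, 9), -1))) = Add(Mul(1352, Pow(-471, -1)), Add(1, Pow(Pow(-28, -1), 2), Mul(Rational(-1, 6), Pow(-28, -1)))) = Add(Mul(1352, Rational(-1, 471)), Add(1, Pow(Rational(-1, 28), 2), Mul(Rational(-1, 6), Rational(-1, 28)))) = Add(Rational(-1352, 471), Add(1, Rational(1, 784), Rational(1, 168))) = Add(Rational(-1352, 471), Rational(2369, 2352)) = Rational(-229345, 123088)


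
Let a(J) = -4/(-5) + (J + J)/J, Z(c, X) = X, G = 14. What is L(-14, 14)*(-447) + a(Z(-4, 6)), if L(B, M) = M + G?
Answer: -62566/5 ≈ -12513.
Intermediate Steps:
L(B, M) = 14 + M (L(B, M) = M + 14 = 14 + M)
a(J) = 14/5 (a(J) = -4*(-⅕) + (2*J)/J = ⅘ + 2 = 14/5)
L(-14, 14)*(-447) + a(Z(-4, 6)) = (14 + 14)*(-447) + 14/5 = 28*(-447) + 14/5 = -12516 + 14/5 = -62566/5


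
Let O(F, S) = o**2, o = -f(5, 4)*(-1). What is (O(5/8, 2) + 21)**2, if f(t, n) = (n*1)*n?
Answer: 76729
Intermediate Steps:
f(t, n) = n**2 (f(t, n) = n*n = n**2)
o = 16 (o = -1*4**2*(-1) = -1*16*(-1) = -16*(-1) = 16)
O(F, S) = 256 (O(F, S) = 16**2 = 256)
(O(5/8, 2) + 21)**2 = (256 + 21)**2 = 277**2 = 76729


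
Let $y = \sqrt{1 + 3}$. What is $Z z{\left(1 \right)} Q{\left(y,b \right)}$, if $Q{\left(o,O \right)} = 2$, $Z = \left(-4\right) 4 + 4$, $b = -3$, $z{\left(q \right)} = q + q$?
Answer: $-48$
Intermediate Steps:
$z{\left(q \right)} = 2 q$
$Z = -12$ ($Z = -16 + 4 = -12$)
$y = 2$ ($y = \sqrt{4} = 2$)
$Z z{\left(1 \right)} Q{\left(y,b \right)} = - 12 \cdot 2 \cdot 1 \cdot 2 = \left(-12\right) 2 \cdot 2 = \left(-24\right) 2 = -48$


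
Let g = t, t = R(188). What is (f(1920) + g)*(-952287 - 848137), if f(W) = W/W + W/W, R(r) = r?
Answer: -342080560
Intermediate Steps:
t = 188
g = 188
f(W) = 2 (f(W) = 1 + 1 = 2)
(f(1920) + g)*(-952287 - 848137) = (2 + 188)*(-952287 - 848137) = 190*(-1800424) = -342080560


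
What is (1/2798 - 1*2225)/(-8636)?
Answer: 6225549/24163528 ≈ 0.25764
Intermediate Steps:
(1/2798 - 1*2225)/(-8636) = (1/2798 - 2225)*(-1/8636) = -6225549/2798*(-1/8636) = 6225549/24163528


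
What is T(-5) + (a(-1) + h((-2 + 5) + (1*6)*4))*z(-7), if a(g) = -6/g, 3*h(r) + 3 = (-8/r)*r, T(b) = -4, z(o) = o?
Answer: -61/3 ≈ -20.333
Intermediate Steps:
h(r) = -11/3 (h(r) = -1 + ((-8/r)*r)/3 = -1 + (⅓)*(-8) = -1 - 8/3 = -11/3)
T(-5) + (a(-1) + h((-2 + 5) + (1*6)*4))*z(-7) = -4 + (-6/(-1) - 11/3)*(-7) = -4 + (-6*(-1) - 11/3)*(-7) = -4 + (6 - 11/3)*(-7) = -4 + (7/3)*(-7) = -4 - 49/3 = -61/3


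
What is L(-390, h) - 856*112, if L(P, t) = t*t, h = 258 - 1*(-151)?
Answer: 71409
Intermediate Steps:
h = 409 (h = 258 + 151 = 409)
L(P, t) = t²
L(-390, h) - 856*112 = 409² - 856*112 = 167281 - 95872 = 71409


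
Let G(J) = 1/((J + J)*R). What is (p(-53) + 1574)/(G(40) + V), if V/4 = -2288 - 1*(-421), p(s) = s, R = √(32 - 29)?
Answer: -218089497600/1070803660799 - 121680*√3/1070803660799 ≈ -0.20367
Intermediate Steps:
R = √3 ≈ 1.7320
V = -7468 (V = 4*(-2288 - 1*(-421)) = 4*(-2288 + 421) = 4*(-1867) = -7468)
G(J) = √3/(6*J) (G(J) = 1/((J + J)*(√3)) = (√3/3)/((2*J)) = (1/(2*J))*(√3/3) = √3/(6*J))
(p(-53) + 1574)/(G(40) + V) = (-53 + 1574)/((⅙)*√3/40 - 7468) = 1521/((⅙)*√3*(1/40) - 7468) = 1521/(√3/240 - 7468) = 1521/(-7468 + √3/240)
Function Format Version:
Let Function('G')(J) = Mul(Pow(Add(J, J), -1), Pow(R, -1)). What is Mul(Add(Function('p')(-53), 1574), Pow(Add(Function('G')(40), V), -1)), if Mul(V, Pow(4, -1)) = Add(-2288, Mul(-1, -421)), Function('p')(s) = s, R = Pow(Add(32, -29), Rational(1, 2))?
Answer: Add(Rational(-218089497600, 1070803660799), Mul(Rational(-121680, 1070803660799), Pow(3, Rational(1, 2)))) ≈ -0.20367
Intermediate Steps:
R = Pow(3, Rational(1, 2)) ≈ 1.7320
V = -7468 (V = Mul(4, Add(-2288, Mul(-1, -421))) = Mul(4, Add(-2288, 421)) = Mul(4, -1867) = -7468)
Function('G')(J) = Mul(Rational(1, 6), Pow(3, Rational(1, 2)), Pow(J, -1)) (Function('G')(J) = Mul(Pow(Add(J, J), -1), Pow(Pow(3, Rational(1, 2)), -1)) = Mul(Pow(Mul(2, J), -1), Mul(Rational(1, 3), Pow(3, Rational(1, 2)))) = Mul(Mul(Rational(1, 2), Pow(J, -1)), Mul(Rational(1, 3), Pow(3, Rational(1, 2)))) = Mul(Rational(1, 6), Pow(3, Rational(1, 2)), Pow(J, -1)))
Mul(Add(Function('p')(-53), 1574), Pow(Add(Function('G')(40), V), -1)) = Mul(Add(-53, 1574), Pow(Add(Mul(Rational(1, 6), Pow(3, Rational(1, 2)), Pow(40, -1)), -7468), -1)) = Mul(1521, Pow(Add(Mul(Rational(1, 6), Pow(3, Rational(1, 2)), Rational(1, 40)), -7468), -1)) = Mul(1521, Pow(Add(Mul(Rational(1, 240), Pow(3, Rational(1, 2))), -7468), -1)) = Mul(1521, Pow(Add(-7468, Mul(Rational(1, 240), Pow(3, Rational(1, 2)))), -1))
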